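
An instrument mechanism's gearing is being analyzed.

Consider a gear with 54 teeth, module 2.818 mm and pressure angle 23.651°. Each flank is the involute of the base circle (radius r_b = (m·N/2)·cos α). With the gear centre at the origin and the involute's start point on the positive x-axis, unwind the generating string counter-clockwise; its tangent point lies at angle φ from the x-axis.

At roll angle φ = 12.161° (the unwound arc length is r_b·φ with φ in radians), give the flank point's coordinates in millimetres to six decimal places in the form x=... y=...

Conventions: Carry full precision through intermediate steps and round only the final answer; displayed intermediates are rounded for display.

x=71.247476 y=0.221138

recognized (one wheel, involute flank): single-mesh tooth geometry, m = 2.818, N = 54
pitch radius r_p = m·N/2 = 2.818·54/2 = 76.086000
base radius r_b = r_p·cos α = 76.086000·cos 23.651° = 69.695233
roll angle φ = 12.161° = 0.21224949 rad
x = r_b·(cos φ + φ·sin φ) = 71.247476
y = r_b·(sin φ − φ·cos φ) = 0.221138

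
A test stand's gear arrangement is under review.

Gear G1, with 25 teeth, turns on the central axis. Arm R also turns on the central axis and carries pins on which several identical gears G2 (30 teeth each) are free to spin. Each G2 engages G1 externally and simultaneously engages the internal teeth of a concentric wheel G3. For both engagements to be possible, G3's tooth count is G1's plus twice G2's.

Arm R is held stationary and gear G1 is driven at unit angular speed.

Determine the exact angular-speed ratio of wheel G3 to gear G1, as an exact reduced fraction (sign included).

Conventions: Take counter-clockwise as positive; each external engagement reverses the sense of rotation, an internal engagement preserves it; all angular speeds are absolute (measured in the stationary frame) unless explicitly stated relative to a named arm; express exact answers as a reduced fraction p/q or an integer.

planetary set (25T centre, 30T on arm, 85T internal) — Willis relation
ring teeth: 25 + 2·30 = 85
25(ω_sun−ω_arm) = −85(ω_ring−ω_arm),  ω_arm = 0, ω_sun = 1
ω_ring = 0 − (25/85)(1−0) = -5/17
ω_out/ω_in = -5/17

-5/17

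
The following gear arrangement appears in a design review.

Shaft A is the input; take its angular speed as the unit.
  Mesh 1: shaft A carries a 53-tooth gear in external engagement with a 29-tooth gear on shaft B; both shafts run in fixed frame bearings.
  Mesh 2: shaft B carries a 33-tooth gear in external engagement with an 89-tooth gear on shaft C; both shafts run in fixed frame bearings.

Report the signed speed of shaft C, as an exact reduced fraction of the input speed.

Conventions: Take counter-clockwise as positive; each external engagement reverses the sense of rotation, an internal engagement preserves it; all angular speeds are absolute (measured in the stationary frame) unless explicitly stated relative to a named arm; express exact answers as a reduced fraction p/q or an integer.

2-mesh fixed-axis compound train (all bearings frame-fixed)
mesh 1 [53T→29T]: |ω|/ω_in = 1×53/29 = 53/29, sense flips to −
mesh 2 [33T→89T]: |ω|/ω_in = (53/29)×33/89 = 1749/2581, sense flips to +
signed output speed (× input speed) = 1749/2581

1749/2581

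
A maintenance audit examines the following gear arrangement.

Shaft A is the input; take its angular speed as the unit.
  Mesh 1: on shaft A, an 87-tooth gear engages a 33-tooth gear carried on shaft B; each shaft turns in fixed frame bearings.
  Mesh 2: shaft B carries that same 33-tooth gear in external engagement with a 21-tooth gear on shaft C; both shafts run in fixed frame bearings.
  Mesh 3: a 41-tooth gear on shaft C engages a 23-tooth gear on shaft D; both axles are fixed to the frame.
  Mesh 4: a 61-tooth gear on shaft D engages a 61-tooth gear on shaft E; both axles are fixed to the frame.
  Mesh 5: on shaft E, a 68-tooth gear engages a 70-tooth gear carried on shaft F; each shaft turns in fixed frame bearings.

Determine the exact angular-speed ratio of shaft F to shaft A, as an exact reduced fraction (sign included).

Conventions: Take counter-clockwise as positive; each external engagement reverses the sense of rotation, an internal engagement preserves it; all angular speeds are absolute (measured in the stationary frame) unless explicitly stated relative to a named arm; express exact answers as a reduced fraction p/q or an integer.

-40426/5635

class = fixed-axis compound train [5 meshes; 5 ratios multiply, 5 sense flips]
mesh 1 [87T→33T]: running ratio 29/11, sense −
mesh 2 [33T→21T]: running ratio 29/7, sense +
mesh 3 [41T→23T]: running ratio 1189/161, sense −
mesh 4 [61T→61T]: running ratio 1189/161, sense +
mesh 5 [68T→70T]: running ratio 40426/5635, sense −
ω_out/ω_in = -40426/5635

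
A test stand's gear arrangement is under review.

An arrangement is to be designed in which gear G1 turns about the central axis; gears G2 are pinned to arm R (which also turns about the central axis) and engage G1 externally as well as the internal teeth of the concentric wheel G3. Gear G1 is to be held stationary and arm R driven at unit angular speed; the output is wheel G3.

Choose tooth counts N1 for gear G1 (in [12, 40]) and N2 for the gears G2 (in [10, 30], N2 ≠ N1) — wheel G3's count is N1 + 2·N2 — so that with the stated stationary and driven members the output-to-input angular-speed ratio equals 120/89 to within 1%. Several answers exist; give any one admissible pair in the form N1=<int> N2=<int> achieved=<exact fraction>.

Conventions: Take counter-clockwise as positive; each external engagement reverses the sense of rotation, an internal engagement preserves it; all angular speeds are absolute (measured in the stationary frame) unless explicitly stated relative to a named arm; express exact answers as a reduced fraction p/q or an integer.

topology: planetary set — design target 120/89, arm = carrier (Willis)
Willis with ω_sun = 0: ω_ring/ω_arm = (N1+N3)/N3; set equal to 120/89  ⇒  N3/N1 = 1/(120/89 − 1) = 89/31
N3 = N1 + 2·N2  ⇒  N2/N1 = (N3/N1 − 1)/2 = (89/31 − 1)/2 = 29/31
smallest multiple with N1 ≥ 12 and N2 ≥ 10: k = 1  ⇒  N1 = 1·31 = 31, N2 = 1·29 = 29 (N1 ≤ 40, N2 ≤ 30, N2 ≠ N1 ✓), N3 = 31 + 2·29 = 89
check: (N1+N3)/N3 with N1 = 31, N3 = 89 gives 120/89; |achieved − target| = 0 ≤ 6/445 ✓

N1=31 N2=29 achieved=120/89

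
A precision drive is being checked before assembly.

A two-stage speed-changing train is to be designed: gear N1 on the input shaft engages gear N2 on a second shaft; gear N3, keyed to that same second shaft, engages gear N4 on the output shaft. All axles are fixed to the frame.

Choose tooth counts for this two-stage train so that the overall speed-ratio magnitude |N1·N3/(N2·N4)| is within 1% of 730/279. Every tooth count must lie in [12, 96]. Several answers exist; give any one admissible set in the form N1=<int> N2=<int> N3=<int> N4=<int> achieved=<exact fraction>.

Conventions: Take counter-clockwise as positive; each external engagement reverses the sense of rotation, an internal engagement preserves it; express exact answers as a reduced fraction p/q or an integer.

N1=20 N2=18 N3=73 N4=31 achieved=730/279

design class (target 730/279): fixed-axis compound train
target = 730/279 in lowest terms: an exact hit needs N1·N3 = k·730 and N2·N4 = k·279 for one integer k, every count in [12, 96]; additionally prefer no 1:1 stage (N1 ≠ N2, N3 ≠ N4)
k = 1: no 1:1-free in-range split of k·730 and k·279 into factor pairs; take k = 2
k = 2: N1·N3 = 1460 = 20·73, N2·N4 = 558 = 18·31
achieved = 20·73/(18·31) = 730/279; |achieved − target| = 0 ≤ 73/2790 ✓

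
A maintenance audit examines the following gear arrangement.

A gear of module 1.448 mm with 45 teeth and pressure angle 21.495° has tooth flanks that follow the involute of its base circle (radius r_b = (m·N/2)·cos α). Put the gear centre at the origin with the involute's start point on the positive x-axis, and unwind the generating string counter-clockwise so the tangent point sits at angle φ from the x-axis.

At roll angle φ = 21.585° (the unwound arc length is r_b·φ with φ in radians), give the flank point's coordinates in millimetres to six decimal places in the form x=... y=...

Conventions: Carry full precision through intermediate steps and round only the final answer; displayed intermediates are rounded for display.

x=32.389480 y=0.532641

topology: single-mesh involute geometry — m = 1.448, N = 45
pitch radius r_p = m·N/2 = 1.448·45/2 = 32.580000
base radius r_b = r_p·cos α = 32.580000·cos 21.495° = 30.314046
roll angle φ = 21.585° = 0.37672932 rad
x = r_b·(cos φ + φ·sin φ) = 32.389480
y = r_b·(sin φ − φ·cos φ) = 0.532641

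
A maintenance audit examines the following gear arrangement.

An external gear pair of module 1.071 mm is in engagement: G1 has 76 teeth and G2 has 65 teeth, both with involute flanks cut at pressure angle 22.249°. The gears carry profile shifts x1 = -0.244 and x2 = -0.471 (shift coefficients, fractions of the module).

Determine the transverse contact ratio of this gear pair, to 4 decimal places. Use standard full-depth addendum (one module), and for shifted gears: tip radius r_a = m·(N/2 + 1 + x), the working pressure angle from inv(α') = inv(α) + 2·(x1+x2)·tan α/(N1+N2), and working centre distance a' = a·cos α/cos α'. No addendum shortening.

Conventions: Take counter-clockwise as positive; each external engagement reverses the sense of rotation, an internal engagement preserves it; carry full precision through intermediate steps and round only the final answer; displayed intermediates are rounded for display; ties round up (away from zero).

single-mesh involute tooth geometry (76T engaging 65T at module 1.071)
base radii: r_b1 = 37.667916, r_b2 = 32.215981
tip radii: r_a1 = 41.507676, r_a2 = 35.374059
inv(α') = inv(22.249°) + 2·(-0.244-0.471)·tan α/(76+65) = 0.01662319  ⇒  α' = 20.71517°
a' = a·cos α / cos α' = 75.5055·cos 22.249°/cos 20.71517° = 74.714136
action lengths: √(r_a1²−r_b1²) = 17.436033, √(r_a2²−r_b2²) = 14.610086
base pitch p_b = π·m·cos α = 3.114138
CR = (17.436033 + 14.610086 − 74.714136·sin 20.71517°)/3.114138 = 1.804046
contact ratio ≈ 1.8040

1.8040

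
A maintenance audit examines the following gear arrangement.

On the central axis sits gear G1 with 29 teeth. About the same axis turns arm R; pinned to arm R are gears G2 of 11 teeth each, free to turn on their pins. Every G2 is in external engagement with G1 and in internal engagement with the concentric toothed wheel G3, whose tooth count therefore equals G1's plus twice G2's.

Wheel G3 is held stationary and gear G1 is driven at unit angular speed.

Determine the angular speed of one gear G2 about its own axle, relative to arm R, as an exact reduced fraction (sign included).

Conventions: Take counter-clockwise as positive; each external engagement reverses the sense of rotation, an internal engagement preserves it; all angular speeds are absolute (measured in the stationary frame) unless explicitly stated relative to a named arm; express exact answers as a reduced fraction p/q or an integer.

-1479/880

class = planetary set [G3 = 29+2·11 = 51; Willis about the carrier]
ring teeth: 29 + 2·11 = 51
29(ω_sun−ω_arm) = −51(ω_ring−ω_arm),  ω_ring = 0, ω_sun = 1
29(1−ω_arm) = −51(0−ω_arm)  ⇒  80·ω_arm = 29  ⇒  ω_arm = 29/80
sun–planet mesh: 29·(1−29/80) = −11·(ω_p−ω_arm)  ⇒  ω_p−ω_arm = -1479/880
exact speed ratio = -1479/880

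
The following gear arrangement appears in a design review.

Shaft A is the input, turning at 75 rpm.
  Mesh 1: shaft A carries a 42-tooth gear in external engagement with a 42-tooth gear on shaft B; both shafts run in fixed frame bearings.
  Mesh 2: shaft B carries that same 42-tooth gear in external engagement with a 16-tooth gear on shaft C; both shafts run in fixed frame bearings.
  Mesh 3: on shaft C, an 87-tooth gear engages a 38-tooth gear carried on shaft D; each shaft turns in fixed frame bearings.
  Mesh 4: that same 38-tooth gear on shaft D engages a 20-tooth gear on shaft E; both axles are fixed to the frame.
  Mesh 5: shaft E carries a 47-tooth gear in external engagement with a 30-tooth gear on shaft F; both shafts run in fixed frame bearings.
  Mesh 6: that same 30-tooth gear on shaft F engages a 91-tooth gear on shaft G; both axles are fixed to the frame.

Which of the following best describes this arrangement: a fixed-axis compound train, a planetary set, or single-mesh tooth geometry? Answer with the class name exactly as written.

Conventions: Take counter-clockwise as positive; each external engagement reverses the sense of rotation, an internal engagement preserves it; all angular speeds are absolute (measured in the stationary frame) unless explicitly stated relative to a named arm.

fixed-axis compound train

recognized (7 fixed axles, 6 meshes): fixed-axis compound train
classification: fixed-axis compound train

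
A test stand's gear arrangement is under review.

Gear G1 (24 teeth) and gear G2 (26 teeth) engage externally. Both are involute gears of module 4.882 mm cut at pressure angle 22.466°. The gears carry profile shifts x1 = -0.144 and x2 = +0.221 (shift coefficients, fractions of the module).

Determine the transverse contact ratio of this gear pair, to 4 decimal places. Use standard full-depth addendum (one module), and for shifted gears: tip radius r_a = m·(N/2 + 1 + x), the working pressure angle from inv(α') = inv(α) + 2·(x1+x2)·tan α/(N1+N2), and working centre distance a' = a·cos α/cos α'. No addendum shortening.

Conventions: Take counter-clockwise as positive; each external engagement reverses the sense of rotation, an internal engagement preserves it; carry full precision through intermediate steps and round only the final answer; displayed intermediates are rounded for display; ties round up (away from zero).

topology: single-mesh involute geometry — m = 4.882, 24T/26T pair
base radii: r_b1 = 54.137853, r_b2 = 58.649341
tip radii: r_a1 = 62.762992, r_a2 = 69.426922
inv(α') = inv(22.466°) + 2·(-0.144+0.221)·tan α/(24+26) = 0.02268648  ⇒  α' = 22.88404°
a' = a·cos α / cos α' = 122.0500·cos 22.466°/cos 22.88404° = 122.422617
action lengths: √(r_a1²−r_b1²) = 31.753520, √(r_a2²−r_b2²) = 37.153093
base pitch p_b = π·m·cos α = 14.173257
CR = (31.753520 + 37.153093 − 122.422617·sin 22.88404°)/14.173257 = 1.502863
contact ratio ≈ 1.5029

1.5029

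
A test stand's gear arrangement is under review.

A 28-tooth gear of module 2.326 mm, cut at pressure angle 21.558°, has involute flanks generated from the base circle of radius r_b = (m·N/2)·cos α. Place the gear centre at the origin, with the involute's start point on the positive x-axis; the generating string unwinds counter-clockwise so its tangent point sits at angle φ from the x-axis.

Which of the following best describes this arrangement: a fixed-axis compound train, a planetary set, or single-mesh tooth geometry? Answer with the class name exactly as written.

single-mesh tooth geometry

topology: single-mesh involute geometry — m = 2.326, N = 28
classification: single-mesh tooth geometry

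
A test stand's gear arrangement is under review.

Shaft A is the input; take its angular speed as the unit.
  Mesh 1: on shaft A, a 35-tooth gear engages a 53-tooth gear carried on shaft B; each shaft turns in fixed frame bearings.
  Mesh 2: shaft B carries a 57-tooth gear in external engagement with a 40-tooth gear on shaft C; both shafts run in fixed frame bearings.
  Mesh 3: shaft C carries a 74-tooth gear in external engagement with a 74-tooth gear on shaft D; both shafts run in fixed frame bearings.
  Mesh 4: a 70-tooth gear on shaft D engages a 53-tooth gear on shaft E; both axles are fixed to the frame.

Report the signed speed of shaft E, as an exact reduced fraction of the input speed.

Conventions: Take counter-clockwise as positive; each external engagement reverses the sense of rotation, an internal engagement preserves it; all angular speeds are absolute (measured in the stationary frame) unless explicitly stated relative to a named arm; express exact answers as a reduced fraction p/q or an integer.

4-mesh fixed-axis compound train (all bearings frame-fixed)
mesh 1 [35T→53T]: |ω|/ω_in = 1×35/53 = 35/53, sense flips to −
mesh 2 [57T→40T]: |ω|/ω_in = (35/53)×57/40 = 399/424, sense flips to +
mesh 3 [74T→74T]: |ω|/ω_in = (399/424)×74/74 = 399/424, sense flips to −
mesh 4 [70T→53T]: |ω|/ω_in = (399/424)×70/53 = 13965/11236, sense flips to +
signed output speed (× input speed) = 13965/11236

13965/11236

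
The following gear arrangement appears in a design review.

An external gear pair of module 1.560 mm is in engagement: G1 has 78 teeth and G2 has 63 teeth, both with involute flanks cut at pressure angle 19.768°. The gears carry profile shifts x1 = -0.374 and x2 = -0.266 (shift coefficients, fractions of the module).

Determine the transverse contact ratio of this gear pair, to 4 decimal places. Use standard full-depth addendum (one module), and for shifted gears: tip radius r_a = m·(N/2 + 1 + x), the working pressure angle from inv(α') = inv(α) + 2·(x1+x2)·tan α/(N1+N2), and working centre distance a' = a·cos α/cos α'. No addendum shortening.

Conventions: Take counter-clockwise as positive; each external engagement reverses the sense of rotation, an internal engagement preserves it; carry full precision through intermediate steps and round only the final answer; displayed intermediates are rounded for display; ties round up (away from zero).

1.9623

recognized (one external pair, fixed centres): single-mesh tooth geometry, m = 1.560, N1 = 78, N2 = 63
base radii: r_b1 = 57.254687, r_b2 = 46.244170
tip radii: r_a1 = 61.816560, r_a2 = 50.285040
inv(α') = inv(19.768°) + 2·(-0.374-0.266)·tan α/(78+63) = 0.01111214  ⇒  α' = 18.18875°
a' = a·cos α / cos α' = 109.9800·cos 19.768°/cos 18.18875° = 108.942340
action lengths: √(r_a1²−r_b1²) = 23.306392, √(r_a2²−r_b2²) = 19.749986
base pitch p_b = π·m·cos α = 4.612074
CR = (23.306392 + 19.749986 − 108.942340·sin 18.18875°)/4.612074 = 1.962284
contact ratio ≈ 1.9623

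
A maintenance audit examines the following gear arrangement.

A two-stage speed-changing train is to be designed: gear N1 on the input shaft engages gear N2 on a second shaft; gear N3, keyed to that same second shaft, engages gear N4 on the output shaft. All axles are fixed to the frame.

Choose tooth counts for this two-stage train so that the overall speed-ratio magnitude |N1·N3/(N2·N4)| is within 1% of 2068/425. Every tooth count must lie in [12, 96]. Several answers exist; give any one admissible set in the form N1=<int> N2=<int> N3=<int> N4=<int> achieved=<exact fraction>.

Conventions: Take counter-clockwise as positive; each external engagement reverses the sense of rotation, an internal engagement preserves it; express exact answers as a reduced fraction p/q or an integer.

design class (target 2068/425): fixed-axis compound train
target = 2068/425 in lowest terms: an exact hit needs N1·N3 = k·2068 and N2·N4 = k·425 for one integer k, every count in [12, 96]; additionally prefer no 1:1 stage (N1 ≠ N2, N3 ≠ N4)
k = 1: N1·N3 = 2068 = 22·94, N2·N4 = 425 = 17·25
achieved = 22·94/(17·25) = 2068/425; |achieved − target| = 0 ≤ 517/10625 ✓

N1=22 N2=17 N3=94 N4=25 achieved=2068/425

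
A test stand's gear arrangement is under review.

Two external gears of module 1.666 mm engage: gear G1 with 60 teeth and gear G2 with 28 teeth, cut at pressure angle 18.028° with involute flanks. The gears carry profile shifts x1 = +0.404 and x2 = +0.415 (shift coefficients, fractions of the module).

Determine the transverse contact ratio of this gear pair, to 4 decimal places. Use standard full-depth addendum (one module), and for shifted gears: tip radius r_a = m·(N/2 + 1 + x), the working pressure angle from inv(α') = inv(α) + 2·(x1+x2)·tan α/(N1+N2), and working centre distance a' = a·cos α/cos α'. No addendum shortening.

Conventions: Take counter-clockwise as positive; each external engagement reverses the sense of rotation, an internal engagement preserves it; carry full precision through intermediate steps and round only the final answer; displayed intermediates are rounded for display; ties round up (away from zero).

recognized (one external pair, fixed centres): single-mesh tooth geometry, m = 1.666, N1 = 60, N2 = 28
base radii: r_b1 = 47.526251, r_b2 = 22.178917
tip radii: r_a1 = 52.319064, r_a2 = 25.681390
inv(α') = inv(18.028°) + 2·(+0.404+0.415)·tan α/(60+28) = 0.01687010  ⇒  α' = 20.81358°
a' = a·cos α / cos α' = 73.3040·cos 18.028°/cos 20.81358° = 74.571600
action lengths: √(r_a1²−r_b1²) = 21.875555, √(r_a2²−r_b2²) = 12.947178
base pitch p_b = π·m·cos α = 4.976937
CR = (21.875555 + 12.947178 − 74.571600·sin 20.81358°)/4.976937 = 1.672779
contact ratio ≈ 1.6728

1.6728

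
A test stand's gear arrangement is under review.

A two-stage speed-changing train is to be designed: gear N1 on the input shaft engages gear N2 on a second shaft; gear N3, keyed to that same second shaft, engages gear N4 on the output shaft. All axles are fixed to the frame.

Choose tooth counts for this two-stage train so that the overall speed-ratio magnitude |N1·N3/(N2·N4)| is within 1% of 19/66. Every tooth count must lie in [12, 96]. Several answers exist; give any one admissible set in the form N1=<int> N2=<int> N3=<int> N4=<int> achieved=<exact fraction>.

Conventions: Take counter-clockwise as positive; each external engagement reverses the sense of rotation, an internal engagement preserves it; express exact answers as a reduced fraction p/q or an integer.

N1=12 N2=66 N3=19 N4=12 achieved=19/66

class = fixed-axis compound train [2-stage, 19/66 wanted]
target = 19/66 in lowest terms: an exact hit needs N1·N3 = k·19 and N2·N4 = k·66 for one integer k, every count in [12, 96]; additionally prefer no 1:1 stage (N1 ≠ N2, N3 ≠ N4)
k = 1…11: no 1:1-free in-range split of k·19 and k·66 into factor pairs; take k = 12
k = 12: N1·N3 = 228 = 12·19, N2·N4 = 792 = 66·12
achieved = 12·19/(66·12) = 19/66; |achieved − target| = 0 ≤ 19/6600 ✓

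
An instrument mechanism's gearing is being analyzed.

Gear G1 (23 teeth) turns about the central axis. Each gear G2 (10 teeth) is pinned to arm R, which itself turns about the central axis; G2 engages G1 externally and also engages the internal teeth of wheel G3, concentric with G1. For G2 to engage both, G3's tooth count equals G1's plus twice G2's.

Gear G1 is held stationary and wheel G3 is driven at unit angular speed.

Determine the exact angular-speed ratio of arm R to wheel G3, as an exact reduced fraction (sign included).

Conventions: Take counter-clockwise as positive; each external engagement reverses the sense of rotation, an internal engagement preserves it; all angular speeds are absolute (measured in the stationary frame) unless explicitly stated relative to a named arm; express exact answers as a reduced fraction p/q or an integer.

planetary set (23T centre, 10T on arm, 43T internal) — Willis relation
ring teeth: 23 + 2·10 = 43
23(ω_sun−ω_arm) = −43(ω_ring−ω_arm),  ω_sun = 0, ω_ring = 1
23(0−ω_arm) = −43(1−ω_arm)  ⇒  66·ω_arm = 43  ⇒  ω_arm = 43/66
ω_out/ω_in = 43/66

43/66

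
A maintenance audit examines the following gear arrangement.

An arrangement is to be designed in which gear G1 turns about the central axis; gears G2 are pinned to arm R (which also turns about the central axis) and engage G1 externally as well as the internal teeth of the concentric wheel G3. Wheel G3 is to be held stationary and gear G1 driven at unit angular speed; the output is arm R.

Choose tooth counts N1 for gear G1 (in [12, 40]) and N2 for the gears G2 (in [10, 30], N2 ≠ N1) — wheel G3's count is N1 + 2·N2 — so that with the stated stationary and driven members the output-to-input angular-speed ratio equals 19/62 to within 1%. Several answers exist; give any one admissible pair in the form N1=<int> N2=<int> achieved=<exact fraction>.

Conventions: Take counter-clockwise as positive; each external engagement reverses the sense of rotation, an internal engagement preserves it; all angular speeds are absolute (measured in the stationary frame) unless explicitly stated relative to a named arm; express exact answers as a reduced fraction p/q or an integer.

N1=19 N2=12 achieved=19/62

design class (target 19/62): planetary set
Willis with ω_ring = 0: ω_arm/ω_sun = N1/(N1+N3); set equal to 19/62  ⇒  N3/N1 = 1/(19/62) − 1 = 43/19
N3 = N1 + 2·N2  ⇒  N2/N1 = (N3/N1 − 1)/2 = (43/19 − 1)/2 = 12/19
smallest multiple with N1 ≥ 12 and N2 ≥ 10: k = 1  ⇒  N1 = 1·19 = 19, N2 = 1·12 = 12 (N1 ≤ 40, N2 ≤ 30, N2 ≠ N1 ✓), N3 = 19 + 2·12 = 43
check: N1/(N1+N3) with N1 = 19, N3 = 43 gives 19/62; |achieved − target| = 0 ≤ 19/6200 ✓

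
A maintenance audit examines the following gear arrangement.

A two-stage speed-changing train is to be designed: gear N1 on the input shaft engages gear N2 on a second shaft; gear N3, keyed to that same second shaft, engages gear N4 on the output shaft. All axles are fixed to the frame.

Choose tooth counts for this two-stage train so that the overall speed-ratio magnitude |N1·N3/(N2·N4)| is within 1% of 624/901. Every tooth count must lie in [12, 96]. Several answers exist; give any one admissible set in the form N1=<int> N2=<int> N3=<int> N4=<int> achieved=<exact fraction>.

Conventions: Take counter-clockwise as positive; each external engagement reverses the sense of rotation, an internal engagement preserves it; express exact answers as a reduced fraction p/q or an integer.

N1=12 N2=17 N3=52 N4=53 achieved=624/901

topology: fixed-axis compound train — 2 stages, target 624/901
target = 624/901 in lowest terms: an exact hit needs N1·N3 = k·624 and N2·N4 = k·901 for one integer k, every count in [12, 96]; additionally prefer no 1:1 stage (N1 ≠ N2, N3 ≠ N4)
k = 1: N1·N3 = 624 = 12·52, N2·N4 = 901 = 17·53
achieved = 12·52/(17·53) = 624/901; |achieved − target| = 0 ≤ 156/22525 ✓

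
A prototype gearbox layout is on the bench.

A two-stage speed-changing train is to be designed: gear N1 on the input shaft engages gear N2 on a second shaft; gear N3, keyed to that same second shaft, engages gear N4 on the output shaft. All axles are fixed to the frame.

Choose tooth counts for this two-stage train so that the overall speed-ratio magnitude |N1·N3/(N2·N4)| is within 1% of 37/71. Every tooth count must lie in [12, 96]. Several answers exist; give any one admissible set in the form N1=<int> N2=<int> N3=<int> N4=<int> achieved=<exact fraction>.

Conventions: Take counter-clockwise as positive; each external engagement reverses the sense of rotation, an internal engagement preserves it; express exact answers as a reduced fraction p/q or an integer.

N1=12 N2=71 N3=37 N4=12 achieved=37/71

2-stage fixed-axis compound train for ratio 37/71
target = 37/71 in lowest terms: an exact hit needs N1·N3 = k·37 and N2·N4 = k·71 for one integer k, every count in [12, 96]; additionally prefer no 1:1 stage (N1 ≠ N2, N3 ≠ N4)
k = 1…11: no 1:1-free in-range split of k·37 and k·71 into factor pairs; take k = 12
k = 12: N1·N3 = 444 = 12·37, N2·N4 = 852 = 71·12
achieved = 12·37/(71·12) = 37/71; |achieved − target| = 0 ≤ 37/7100 ✓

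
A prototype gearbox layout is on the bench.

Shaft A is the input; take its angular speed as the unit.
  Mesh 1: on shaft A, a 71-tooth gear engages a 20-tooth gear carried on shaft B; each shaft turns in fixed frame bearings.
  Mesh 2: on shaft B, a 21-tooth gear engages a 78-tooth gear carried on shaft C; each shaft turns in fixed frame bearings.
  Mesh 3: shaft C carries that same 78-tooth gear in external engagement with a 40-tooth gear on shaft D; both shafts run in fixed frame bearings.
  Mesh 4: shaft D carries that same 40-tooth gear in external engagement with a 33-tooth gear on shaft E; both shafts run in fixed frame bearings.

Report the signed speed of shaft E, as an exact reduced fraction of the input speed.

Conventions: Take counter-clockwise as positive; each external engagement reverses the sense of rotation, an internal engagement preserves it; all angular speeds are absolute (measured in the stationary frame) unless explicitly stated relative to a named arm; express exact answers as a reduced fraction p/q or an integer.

4-mesh fixed-axis compound train (all bearings frame-fixed)
mesh 1 [71T→20T]: |ω|/ω_in = 1×71/20 = 71/20, sense flips to −
mesh 2 [21T→78T]: |ω|/ω_in = (71/20)×21/78 = 497/520, sense flips to +
mesh 3 [78T→40T]: |ω|/ω_in = (497/520)×78/40 = 1491/800, sense flips to −
mesh 4 [40T→33T]: |ω|/ω_in = (1491/800)×40/33 = 497/220, sense flips to +
signed output speed (× input speed) = 497/220

497/220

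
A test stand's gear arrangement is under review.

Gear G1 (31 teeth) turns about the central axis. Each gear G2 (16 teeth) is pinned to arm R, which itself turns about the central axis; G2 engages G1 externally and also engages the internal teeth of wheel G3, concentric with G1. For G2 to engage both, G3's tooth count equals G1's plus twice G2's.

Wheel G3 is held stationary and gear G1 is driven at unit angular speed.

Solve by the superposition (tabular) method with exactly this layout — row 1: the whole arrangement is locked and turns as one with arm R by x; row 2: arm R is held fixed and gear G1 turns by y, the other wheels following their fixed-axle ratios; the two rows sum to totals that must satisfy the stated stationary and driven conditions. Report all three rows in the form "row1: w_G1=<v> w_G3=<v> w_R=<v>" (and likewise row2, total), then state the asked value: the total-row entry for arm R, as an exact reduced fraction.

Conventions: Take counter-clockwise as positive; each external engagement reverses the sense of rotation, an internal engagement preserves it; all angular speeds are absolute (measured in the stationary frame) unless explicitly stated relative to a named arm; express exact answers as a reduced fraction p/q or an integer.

row1: w_G1=31/94 w_G3=31/94 w_R=31/94
row2: w_G1=63/94 w_G3=-31/94 w_R=0
total: w_G1=1 w_G3=0 w_R=31/94
asked value: 31/94

topology: planetary set — G1 31T / G2 16T / G3 63T, arm = carrier (Willis)
row 1 — lock + rotate with arm: ω_sun = ω_ring = ω_arm = x
row 2: sun turns y, ring = −(31/63)·y, arm 0
boundary: total ω_ring = x − (31/63)·y = 0 and total ω_sun = x + y = 1  ⇒  y = 63/94, x = 31/94
row 2 ring = −(31/63)·63/94 = -31/94
totals (row 1 + row 2): sun 31/94 + 63/94 = 1, ring 31/94 + (-31/94) = 0, arm 31/94 + 0 = 31/94
asked cell (total, arm) = 31/94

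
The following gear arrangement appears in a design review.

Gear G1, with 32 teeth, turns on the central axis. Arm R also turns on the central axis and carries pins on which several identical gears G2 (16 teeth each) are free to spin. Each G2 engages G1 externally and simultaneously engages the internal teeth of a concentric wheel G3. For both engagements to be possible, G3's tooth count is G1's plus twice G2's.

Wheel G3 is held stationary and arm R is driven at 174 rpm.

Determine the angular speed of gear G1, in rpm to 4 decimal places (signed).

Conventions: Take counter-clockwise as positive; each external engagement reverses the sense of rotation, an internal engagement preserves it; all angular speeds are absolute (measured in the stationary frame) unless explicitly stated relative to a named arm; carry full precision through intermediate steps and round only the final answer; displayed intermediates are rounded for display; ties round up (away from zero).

planetary set (32T centre, 16T on arm, 64T internal) — Willis relation
normalise by the input: solve with ω_arm = 1, then scale by 174 rpm
ring teeth: 32 + 2·16 = 64
32(ω_sun−ω_arm) = −64(ω_ring−ω_arm),  ω_ring = 0, ω_arm = 1
ω_sun = 1 − (64/32)(0−1) = 3
scale: ω_sun = 3 × 174 rpm = +522.0000 rpm

+522.0000 rpm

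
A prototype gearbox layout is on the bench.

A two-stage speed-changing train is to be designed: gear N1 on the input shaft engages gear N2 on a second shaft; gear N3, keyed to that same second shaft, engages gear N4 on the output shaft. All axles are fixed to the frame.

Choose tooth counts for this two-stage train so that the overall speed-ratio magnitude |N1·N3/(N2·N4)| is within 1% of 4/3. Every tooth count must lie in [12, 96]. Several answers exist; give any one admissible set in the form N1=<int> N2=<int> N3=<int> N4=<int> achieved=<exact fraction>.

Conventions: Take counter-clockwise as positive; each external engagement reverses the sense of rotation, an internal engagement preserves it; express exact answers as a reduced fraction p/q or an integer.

design class (target 4/3): fixed-axis compound train
target = 4/3 in lowest terms: an exact hit needs N1·N3 = k·4 and N2·N4 = k·3 for one integer k, every count in [12, 96]; additionally prefer no 1:1 stage (N1 ≠ N2, N3 ≠ N4)
k = 1…51: no 1:1-free in-range split of k·4 and k·3 into factor pairs; take k = 52
k = 52: N1·N3 = 208 = 13·16, N2·N4 = 156 = 12·13
achieved = 13·16/(12·13) = 4/3; |achieved − target| = 0 ≤ 1/75 ✓

N1=13 N2=12 N3=16 N4=13 achieved=4/3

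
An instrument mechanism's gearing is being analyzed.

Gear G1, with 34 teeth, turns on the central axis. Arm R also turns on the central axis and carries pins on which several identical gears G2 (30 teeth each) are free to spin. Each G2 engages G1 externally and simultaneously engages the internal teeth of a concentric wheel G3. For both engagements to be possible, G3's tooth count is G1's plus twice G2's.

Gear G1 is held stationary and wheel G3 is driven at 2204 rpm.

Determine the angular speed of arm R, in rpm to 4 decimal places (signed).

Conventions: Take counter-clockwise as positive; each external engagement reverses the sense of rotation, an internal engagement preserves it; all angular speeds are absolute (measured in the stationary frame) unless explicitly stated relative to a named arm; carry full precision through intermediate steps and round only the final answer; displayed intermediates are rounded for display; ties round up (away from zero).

+1618.5625 rpm

planetary set (34T centre, 30T on arm, 94T internal) — Willis relation
normalise by the input: solve with ω_ring = 1, then scale by 2204 rpm
ring teeth: 34 + 2·30 = 94
34(ω_sun−ω_arm) = −94(ω_ring−ω_arm),  ω_sun = 0, ω_ring = 1
34(0−ω_arm) = −94(1−ω_arm)  ⇒  128·ω_arm = 94  ⇒  ω_arm = 47/64
scale: ω_arm = 47/64 × 2204 rpm = +1618.5625 rpm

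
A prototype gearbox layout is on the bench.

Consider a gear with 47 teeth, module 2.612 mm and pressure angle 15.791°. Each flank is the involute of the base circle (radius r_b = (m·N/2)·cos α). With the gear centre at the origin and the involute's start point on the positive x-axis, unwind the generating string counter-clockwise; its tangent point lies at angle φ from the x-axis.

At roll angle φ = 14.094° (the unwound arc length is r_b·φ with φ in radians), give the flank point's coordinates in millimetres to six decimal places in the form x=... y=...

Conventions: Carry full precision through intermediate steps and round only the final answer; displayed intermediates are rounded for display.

single-mesh involute tooth geometry (47T wheel at module 2.612)
pitch radius r_p = m·N/2 = 2.612·47/2 = 61.382000
base radius r_b = r_p·cos α = 61.382000·cos 15.791° = 59.065489
roll angle φ = 14.094° = 0.24598670 rad
x = r_b·(cos φ + φ·sin φ) = 60.825558
y = r_b·(sin φ − φ·cos φ) = 0.291284

x=60.825558 y=0.291284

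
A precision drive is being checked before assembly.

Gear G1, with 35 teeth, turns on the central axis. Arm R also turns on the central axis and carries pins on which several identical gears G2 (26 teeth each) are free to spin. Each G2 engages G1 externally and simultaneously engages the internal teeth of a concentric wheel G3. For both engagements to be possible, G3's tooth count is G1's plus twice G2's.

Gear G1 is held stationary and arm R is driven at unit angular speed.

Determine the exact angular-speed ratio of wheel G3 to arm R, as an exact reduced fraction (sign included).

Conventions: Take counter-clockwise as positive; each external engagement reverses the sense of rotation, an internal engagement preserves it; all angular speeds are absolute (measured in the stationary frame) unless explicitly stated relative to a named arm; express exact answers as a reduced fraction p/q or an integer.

topology: planetary set — G1 35T / G2 26T / G3 87T, arm = carrier (Willis)
ring teeth: 35 + 2·26 = 87
35(ω_sun−ω_arm) = −87(ω_ring−ω_arm),  ω_sun = 0, ω_arm = 1
ω_ring = 1 − (35/87)(0−1) = 122/87
ω_out/ω_in = 122/87

122/87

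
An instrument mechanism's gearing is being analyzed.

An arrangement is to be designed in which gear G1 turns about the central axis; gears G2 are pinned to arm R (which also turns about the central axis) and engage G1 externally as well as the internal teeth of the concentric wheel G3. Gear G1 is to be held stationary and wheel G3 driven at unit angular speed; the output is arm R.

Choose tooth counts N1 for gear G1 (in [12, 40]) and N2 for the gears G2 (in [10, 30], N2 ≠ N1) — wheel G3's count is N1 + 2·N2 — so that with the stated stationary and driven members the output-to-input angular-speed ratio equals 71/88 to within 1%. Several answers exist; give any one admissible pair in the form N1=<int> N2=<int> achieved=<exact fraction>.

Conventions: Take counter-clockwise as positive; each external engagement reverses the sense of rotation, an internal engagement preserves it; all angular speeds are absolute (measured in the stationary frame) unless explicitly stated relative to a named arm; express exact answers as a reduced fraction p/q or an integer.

class = planetary set [ratio 71/88 wanted; Willis about the carrier]
Willis with ω_sun = 0: ω_arm/ω_ring = N3/(N1+N3); set equal to 71/88  ⇒  N3/N1 = (71/88)/(1 − 71/88) = 71/17
N3 = N1 + 2·N2  ⇒  N2/N1 = (N3/N1 − 1)/2 = (71/17 − 1)/2 = 27/17
smallest multiple with N1 ≥ 12 and N2 ≥ 10: k = 1  ⇒  N1 = 1·17 = 17, N2 = 1·27 = 27 (N1 ≤ 40, N2 ≤ 30, N2 ≠ N1 ✓), N3 = 17 + 2·27 = 71
check: N3/(N1+N3) with N1 = 17, N3 = 71 gives 71/88; |achieved − target| = 0 ≤ 71/8800 ✓

N1=17 N2=27 achieved=71/88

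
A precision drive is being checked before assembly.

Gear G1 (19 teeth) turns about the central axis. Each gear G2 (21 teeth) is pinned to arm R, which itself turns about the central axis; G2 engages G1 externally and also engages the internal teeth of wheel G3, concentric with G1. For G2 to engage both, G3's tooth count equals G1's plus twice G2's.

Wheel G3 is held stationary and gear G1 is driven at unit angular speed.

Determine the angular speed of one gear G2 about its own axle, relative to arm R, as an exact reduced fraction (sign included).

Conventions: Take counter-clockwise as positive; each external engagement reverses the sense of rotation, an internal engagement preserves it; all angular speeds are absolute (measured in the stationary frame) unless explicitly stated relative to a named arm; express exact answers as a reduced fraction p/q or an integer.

recognized (axles ride arm R): planetary set, 19/21/61 teeth
ring teeth: 19 + 2·21 = 61
19(ω_sun−ω_arm) = −61(ω_ring−ω_arm),  ω_ring = 0, ω_sun = 1
19(1−ω_arm) = −61(0−ω_arm)  ⇒  80·ω_arm = 19  ⇒  ω_arm = 19/80
sun–planet mesh: 19·(1−19/80) = −21·(ω_p−ω_arm)  ⇒  ω_p−ω_arm = -1159/1680
exact speed ratio = -1159/1680

-1159/1680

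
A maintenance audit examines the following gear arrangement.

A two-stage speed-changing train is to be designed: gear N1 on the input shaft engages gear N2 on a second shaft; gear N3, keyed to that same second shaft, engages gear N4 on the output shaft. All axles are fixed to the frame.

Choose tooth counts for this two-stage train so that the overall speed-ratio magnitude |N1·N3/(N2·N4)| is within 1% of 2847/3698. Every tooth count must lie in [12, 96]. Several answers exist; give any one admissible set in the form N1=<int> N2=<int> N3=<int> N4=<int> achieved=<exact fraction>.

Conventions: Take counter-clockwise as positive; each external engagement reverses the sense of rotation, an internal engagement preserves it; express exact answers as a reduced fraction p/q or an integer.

N1=39 N2=43 N3=73 N4=86 achieved=2847/3698

class = fixed-axis compound train [2-stage, 2847/3698 wanted]
target = 2847/3698 in lowest terms: an exact hit needs N1·N3 = k·2847 and N2·N4 = k·3698 for one integer k, every count in [12, 96]; additionally prefer no 1:1 stage (N1 ≠ N2, N3 ≠ N4)
k = 1: N1·N3 = 2847 = 39·73, N2·N4 = 3698 = 43·86
achieved = 39·73/(43·86) = 2847/3698; |achieved − target| = 0 ≤ 2847/369800 ✓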